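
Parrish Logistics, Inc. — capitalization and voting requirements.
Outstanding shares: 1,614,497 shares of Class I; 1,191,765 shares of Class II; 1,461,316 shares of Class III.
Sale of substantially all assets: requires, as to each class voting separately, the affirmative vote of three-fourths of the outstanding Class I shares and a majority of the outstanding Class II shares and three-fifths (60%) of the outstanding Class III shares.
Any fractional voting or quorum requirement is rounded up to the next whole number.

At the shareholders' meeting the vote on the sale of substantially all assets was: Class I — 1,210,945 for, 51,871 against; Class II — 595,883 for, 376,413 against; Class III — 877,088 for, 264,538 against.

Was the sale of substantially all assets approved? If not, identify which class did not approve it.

Approved — every class gave the required vote.

Class I: 3/4 of 1614497 = 1210872.75, rounded up to 1210873; 1,210,873 required, 1,210,945 in favor — approved.
Class II: a majority of 1191765 is 595883; 595,883 required, 595,883 in favor — approved.
Class III: 3/5 of 1461316 = 876789.60, rounded up to 876790; 876,790 required, 877,088 in favor — approved.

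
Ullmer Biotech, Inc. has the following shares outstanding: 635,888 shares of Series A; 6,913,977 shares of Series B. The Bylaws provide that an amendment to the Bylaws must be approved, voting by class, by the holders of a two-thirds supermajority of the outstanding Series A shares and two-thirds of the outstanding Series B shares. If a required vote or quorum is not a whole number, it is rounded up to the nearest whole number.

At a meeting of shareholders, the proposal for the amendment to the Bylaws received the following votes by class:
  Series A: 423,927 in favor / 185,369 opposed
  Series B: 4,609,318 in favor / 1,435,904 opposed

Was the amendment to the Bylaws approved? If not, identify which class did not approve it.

Series A: 2/3 of 635888 = 423925.33, rounded up to 423926; 423,926 required, 423,927 in favor — approved.
Series B: 2/3 of 6913977 = 4609318; 4,609,318 required, 4,609,318 in favor — approved.

Approved — every class gave the required vote.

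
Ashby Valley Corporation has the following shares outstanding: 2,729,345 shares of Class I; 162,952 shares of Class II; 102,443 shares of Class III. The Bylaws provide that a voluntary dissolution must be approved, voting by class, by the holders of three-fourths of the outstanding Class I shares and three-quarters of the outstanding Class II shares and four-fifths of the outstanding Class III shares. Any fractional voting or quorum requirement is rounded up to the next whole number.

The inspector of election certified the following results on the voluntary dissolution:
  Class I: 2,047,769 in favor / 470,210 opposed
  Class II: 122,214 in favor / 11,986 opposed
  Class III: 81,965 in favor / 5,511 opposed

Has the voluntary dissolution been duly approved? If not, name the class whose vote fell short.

Approved — every class gave the required vote.

Class I: 3/4 of 2729345 = 2047008.75, rounded up to 2047009; 2,047,009 required, 2,047,769 in favor — approved.
Class II: 3/4 of 162952 = 122214; 122,214 required, 122,214 in favor — approved.
Class III: 4/5 of 102443 = 81954.40, rounded up to 81955; 81,955 required, 81,965 in favor — approved.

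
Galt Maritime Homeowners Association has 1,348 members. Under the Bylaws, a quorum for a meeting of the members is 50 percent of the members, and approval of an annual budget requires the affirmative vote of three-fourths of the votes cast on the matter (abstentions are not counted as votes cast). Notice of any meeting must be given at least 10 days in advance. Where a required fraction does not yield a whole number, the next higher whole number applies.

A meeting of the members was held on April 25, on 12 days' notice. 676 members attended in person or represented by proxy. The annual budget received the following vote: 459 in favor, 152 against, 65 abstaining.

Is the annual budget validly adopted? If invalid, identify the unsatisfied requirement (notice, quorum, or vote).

Valid — all requirements satisfied.

Notice: 12 days given; 10 required. Satisfied.
Quorum: 50% of 1,348 = 674; 676 present. Satisfied.
Vote: requires three-fourths of the votes cast (676 − 65 abstaining = 611); 3/4 of 611 = 458.25, rounded up to 459, so 459 needed; 459 in favor. Satisfied.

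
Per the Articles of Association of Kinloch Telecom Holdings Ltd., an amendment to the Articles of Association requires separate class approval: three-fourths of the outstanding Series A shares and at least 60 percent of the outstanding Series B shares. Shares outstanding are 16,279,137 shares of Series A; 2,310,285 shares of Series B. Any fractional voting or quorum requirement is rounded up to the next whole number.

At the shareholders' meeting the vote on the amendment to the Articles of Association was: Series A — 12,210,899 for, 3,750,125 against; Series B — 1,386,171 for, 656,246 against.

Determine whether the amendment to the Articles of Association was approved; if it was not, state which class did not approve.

Series A: 3/4 of 16279137 = 12209352.75, rounded up to 12209353; 12,209,353 required, 12,210,899 in favor — approved.
Series B: 3/5 of 2310285 = 1386171; 1,386,171 required, 1,386,171 in favor — approved.

Approved — every class gave the required vote.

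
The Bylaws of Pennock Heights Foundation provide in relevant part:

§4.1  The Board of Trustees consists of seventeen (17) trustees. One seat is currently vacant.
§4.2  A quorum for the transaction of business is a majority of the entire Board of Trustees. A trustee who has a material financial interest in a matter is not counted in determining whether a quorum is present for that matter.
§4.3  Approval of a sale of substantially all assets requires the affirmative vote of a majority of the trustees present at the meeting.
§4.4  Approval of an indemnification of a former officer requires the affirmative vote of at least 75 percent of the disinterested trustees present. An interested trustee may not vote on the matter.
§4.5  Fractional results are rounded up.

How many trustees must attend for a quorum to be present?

9

A majority of 17 is 9.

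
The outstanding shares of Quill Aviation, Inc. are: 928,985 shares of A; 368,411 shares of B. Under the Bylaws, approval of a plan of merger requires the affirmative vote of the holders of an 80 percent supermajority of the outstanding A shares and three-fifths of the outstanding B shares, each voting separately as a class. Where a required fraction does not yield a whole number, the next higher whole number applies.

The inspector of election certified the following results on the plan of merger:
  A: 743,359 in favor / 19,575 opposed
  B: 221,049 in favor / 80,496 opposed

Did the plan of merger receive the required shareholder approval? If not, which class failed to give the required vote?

Approved — every class gave the required vote.

A: 4/5 of 928985 = 743188; 743,188 required, 743,359 in favor — approved.
B: 3/5 of 368411 = 221046.60, rounded up to 221047; 221,047 required, 221,049 in favor — approved.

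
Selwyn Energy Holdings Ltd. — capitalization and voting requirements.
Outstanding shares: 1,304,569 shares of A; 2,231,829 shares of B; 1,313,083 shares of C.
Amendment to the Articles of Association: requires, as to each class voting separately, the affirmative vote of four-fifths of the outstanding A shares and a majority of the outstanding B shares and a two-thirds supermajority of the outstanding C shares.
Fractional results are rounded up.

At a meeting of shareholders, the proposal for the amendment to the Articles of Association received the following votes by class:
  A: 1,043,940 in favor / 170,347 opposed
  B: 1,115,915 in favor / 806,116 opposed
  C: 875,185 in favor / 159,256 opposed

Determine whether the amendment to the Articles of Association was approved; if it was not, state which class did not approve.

Not approved — the C shares did not give the required vote.

A: 4/5 of 1304569 = 1043655.20, rounded up to 1043656; 1,043,656 required, 1,043,940 in favor — approved.
B: a majority of 2231829 is 1115915; 1,115,915 required, 1,115,915 in favor — approved.
C: 2/3 of 1313083 = 875388.67, rounded up to 875389; 875,389 required, 875,185 in favor — not approved.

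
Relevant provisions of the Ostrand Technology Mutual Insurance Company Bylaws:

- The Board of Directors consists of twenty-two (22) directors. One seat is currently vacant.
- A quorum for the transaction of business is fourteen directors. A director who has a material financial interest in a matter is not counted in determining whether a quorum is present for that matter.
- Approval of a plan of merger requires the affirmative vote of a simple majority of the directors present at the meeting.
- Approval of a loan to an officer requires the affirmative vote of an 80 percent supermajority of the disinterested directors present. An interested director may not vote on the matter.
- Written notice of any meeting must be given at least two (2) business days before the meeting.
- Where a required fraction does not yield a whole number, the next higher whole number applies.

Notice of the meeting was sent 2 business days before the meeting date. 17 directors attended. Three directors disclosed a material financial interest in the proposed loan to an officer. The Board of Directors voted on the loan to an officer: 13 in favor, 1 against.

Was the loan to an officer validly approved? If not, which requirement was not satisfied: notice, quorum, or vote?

Notice: 2 business days given; 2 required (2 ≥ 2). Satisfied.
Quorum: 17 present, but the 3 interested directors do not count, leaving 14. Quorum is 14. Satisfied.
Vote: the loan to an officer requires four-fifths of the disinterested directors present (17 − 3 = 14). 4/5 of 14 = 11.20, rounded up to 12, so 12 affirmative votes are needed; 13 voted in favor. Satisfied.

Valid — all requirements satisfied.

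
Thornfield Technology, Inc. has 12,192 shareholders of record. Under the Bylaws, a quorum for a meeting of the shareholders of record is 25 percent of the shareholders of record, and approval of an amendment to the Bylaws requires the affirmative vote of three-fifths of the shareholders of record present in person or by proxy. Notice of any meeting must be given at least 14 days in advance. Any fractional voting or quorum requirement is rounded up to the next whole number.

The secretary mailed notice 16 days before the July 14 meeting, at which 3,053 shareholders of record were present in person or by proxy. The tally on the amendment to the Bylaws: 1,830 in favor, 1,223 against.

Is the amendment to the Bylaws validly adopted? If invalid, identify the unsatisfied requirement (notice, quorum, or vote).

Invalid — vote requirement not satisfied.

Notice: 16 days given; 14 required. Satisfied.
Quorum: 25% of 12,192 = 3,048; 3,053 present. Satisfied.
Vote: requires three-fifths of those present (3,053); 3/5 of 3053 = 1831.80, rounded up to 1832, so 1,832 needed; 1,830 in favor. Not satisfied.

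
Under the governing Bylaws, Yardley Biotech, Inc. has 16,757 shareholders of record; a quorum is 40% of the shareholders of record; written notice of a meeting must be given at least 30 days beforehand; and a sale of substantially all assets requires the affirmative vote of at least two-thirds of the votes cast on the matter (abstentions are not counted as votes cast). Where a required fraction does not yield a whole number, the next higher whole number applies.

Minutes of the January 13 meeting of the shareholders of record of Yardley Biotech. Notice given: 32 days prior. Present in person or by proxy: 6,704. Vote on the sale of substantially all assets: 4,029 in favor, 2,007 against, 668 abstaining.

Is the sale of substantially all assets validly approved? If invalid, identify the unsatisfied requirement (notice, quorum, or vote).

Notice: 32 days given; 30 required. Satisfied.
Quorum: 40% of 16,757 = 6,702.80, rounded up to 6,703; 6,704 present. Satisfied.
Vote: requires two-thirds of the votes cast (6,704 − 668 abstaining = 6,036); 2/3 of 6036 = 4024, so 4,024 needed; 4,029 in favor. Satisfied.

Valid — all requirements satisfied.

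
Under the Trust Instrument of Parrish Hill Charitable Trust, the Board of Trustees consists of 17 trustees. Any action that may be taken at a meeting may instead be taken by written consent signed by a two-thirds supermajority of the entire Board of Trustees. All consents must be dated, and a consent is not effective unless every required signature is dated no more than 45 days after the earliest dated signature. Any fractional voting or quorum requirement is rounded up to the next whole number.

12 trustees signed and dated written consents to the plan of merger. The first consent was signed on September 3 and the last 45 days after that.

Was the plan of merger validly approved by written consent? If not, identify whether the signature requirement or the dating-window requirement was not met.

Effective — both the signature and dating-window requirements are satisfied.

Signatures required: a two-thirds supermajority of 17 — 2/3 of 17 = 11.33, rounded up to 12, so 12 needed; 12 signed. Sufficient.
Dating window: the latest signature is 45 days after the earliest; the limit is 45 days. Within the window.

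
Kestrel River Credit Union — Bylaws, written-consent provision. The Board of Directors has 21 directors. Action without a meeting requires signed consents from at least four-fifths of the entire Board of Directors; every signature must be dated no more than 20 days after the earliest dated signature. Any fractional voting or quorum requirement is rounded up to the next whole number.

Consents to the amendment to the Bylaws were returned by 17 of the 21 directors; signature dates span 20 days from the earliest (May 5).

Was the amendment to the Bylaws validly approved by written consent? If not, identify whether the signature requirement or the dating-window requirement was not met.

Signatures required: at least four-fifths of 21 — 4/5 of 21 = 16.80, rounded up to 17, so 17 needed; 17 signed. Sufficient.
Dating window: the latest signature is 20 days after the earliest; the limit is 20 days. Within the window.

Effective — both the signature and dating-window requirements are satisfied.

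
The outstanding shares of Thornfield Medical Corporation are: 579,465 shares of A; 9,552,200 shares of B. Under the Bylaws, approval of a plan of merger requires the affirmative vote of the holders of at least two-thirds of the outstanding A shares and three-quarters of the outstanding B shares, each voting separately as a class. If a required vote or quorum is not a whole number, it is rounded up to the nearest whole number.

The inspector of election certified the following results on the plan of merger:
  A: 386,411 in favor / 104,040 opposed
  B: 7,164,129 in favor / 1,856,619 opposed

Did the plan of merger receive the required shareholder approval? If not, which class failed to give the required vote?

Not approved — the B shares did not give the required vote.

A: 2/3 of 579465 = 386310; 386,310 required, 386,411 in favor — approved.
B: 3/4 of 9552200 = 7164150; 7,164,150 required, 7,164,129 in favor — not approved.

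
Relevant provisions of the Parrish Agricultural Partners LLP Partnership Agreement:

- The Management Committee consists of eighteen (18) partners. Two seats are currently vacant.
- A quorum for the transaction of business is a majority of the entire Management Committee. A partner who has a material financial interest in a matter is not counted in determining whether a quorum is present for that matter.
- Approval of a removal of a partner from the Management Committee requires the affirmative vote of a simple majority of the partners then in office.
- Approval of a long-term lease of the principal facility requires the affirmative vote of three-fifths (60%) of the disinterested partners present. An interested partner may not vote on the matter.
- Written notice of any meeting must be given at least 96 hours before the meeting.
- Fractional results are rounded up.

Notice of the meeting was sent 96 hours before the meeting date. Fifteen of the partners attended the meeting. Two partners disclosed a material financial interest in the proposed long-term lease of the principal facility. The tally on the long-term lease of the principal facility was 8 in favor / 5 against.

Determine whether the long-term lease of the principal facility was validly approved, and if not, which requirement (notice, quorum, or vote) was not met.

Valid — all requirements satisfied.

Notice: 96 hours given; 96 required (96 ≥ 96). Satisfied.
Quorum: 15 present, but the 2 interested partners do not count, leaving 13. Quorum is 10. Satisfied.
Vote: the long-term lease of the principal facility requires three-fifths of the disinterested partners present (15 − 2 = 13). 3/5 of 13 = 7.80, rounded up to 8, so 8 affirmative votes are needed; 8 voted in favor. Satisfied.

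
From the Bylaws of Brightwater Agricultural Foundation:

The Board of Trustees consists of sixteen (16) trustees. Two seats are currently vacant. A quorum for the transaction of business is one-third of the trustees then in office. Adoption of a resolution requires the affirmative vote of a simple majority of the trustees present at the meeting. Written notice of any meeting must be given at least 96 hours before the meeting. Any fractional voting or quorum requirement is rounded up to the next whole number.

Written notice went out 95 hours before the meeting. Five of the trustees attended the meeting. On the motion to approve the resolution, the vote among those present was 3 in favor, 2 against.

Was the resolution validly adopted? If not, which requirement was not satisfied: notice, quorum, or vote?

Invalid — notice requirement not satisfied.

Notice: 95 hours given; 96 required (95 < 96). Not satisfied.
Quorum: 5 present; quorum is 5. Satisfied.
Vote: the resolution requires a majority of the trustees present (5). A majority of 5 is 3, so 3 affirmative votes are needed; 3 voted in favor. Satisfied.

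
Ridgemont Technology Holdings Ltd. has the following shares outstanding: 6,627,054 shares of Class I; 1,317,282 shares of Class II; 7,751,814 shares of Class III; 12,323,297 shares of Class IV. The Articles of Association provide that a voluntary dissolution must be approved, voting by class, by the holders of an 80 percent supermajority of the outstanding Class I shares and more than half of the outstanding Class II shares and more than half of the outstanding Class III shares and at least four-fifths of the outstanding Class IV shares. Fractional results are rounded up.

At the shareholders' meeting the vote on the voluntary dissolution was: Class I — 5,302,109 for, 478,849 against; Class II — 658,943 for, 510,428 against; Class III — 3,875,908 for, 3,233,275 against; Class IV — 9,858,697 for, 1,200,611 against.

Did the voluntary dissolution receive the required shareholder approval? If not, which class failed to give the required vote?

Approved — every class gave the required vote.

Class I: 4/5 of 6627054 = 5301643.20, rounded up to 5301644; 5,301,644 required, 5,302,109 in favor — approved.
Class II: a majority of 1317282 is 658642; 658,642 required, 658,943 in favor — approved.
Class III: a majority of 7751814 is 3875908; 3,875,908 required, 3,875,908 in favor — approved.
Class IV: 4/5 of 12323297 = 9858637.60, rounded up to 9858638; 9,858,638 required, 9,858,697 in favor — approved.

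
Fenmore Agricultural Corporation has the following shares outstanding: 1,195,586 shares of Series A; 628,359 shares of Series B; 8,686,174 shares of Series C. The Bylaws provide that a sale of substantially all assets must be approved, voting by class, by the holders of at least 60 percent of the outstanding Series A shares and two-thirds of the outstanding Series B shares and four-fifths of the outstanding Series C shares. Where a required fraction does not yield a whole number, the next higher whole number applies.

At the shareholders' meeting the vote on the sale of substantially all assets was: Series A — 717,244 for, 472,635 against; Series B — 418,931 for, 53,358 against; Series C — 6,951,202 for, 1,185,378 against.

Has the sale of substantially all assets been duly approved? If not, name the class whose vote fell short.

Series A: 3/5 of 1195586 = 717351.60, rounded up to 717352; 717,352 required, 717,244 in favor — not approved.
Series B: 2/3 of 628359 = 418906; 418,906 required, 418,931 in favor — approved.
Series C: 4/5 of 8686174 = 6948939.20, rounded up to 6948940; 6,948,940 required, 6,951,202 in favor — approved.

Not approved — the Series A shares did not give the required vote.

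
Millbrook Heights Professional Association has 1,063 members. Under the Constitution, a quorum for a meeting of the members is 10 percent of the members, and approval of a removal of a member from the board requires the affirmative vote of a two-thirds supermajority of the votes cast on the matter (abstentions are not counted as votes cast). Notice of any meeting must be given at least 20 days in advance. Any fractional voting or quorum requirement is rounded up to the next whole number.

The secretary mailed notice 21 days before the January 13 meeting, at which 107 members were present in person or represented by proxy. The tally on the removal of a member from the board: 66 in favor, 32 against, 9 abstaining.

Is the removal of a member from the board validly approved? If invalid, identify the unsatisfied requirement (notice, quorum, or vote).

Notice: 21 days given; 20 required. Satisfied.
Quorum: 10% of 1,063 = 106.30, rounded up to 107; 107 present. Satisfied.
Vote: requires two-thirds of the votes cast (107 − 9 abstaining = 98); 2/3 of 98 = 65.33, rounded up to 66, so 66 needed; 66 in favor. Satisfied.

Valid — all requirements satisfied.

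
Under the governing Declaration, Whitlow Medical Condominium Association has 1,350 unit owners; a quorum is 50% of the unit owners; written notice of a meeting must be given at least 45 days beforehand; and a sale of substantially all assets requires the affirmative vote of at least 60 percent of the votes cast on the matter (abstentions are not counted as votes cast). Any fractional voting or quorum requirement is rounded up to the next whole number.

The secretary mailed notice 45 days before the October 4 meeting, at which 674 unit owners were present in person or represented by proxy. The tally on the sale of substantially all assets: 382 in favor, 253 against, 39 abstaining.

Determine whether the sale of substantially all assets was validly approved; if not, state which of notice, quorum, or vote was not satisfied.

Notice: 45 days given; 45 required. Satisfied.
Quorum: 50% of 1,350 = 675; 674 present. Not satisfied.
Vote: requires three-fifths of the votes cast (674 − 39 abstaining = 635); 3/5 of 635 = 381, so 381 needed; 382 in favor. Satisfied.

Invalid — quorum requirement not satisfied.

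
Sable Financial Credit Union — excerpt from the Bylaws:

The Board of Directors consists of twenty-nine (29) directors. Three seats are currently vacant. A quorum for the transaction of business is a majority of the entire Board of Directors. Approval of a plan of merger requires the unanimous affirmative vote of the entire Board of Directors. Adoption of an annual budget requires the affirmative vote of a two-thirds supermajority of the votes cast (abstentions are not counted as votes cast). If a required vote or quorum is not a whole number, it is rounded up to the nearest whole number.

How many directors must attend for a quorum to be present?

A majority of 29 is 15.

15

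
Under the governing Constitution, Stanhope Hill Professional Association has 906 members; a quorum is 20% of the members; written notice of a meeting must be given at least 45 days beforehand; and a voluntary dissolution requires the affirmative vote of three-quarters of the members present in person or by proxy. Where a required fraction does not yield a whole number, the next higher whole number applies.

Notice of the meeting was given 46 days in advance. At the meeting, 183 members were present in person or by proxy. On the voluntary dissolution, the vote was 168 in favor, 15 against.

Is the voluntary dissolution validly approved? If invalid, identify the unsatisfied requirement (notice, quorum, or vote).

Valid — all requirements satisfied.

Notice: 46 days given; 45 required. Satisfied.
Quorum: 20% of 906 = 181.20, rounded up to 182; 183 present. Satisfied.
Vote: requires three-fourths of those present (183); 3/4 of 183 = 137.25, rounded up to 138, so 138 needed; 168 in favor. Satisfied.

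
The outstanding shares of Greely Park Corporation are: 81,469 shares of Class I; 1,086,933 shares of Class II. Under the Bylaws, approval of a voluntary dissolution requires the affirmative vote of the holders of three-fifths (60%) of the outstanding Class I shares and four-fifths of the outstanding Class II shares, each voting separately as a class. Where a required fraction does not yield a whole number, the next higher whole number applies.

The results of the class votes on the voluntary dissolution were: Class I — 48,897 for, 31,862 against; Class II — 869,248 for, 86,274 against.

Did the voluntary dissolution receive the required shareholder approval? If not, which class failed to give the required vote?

Class I: 3/5 of 81469 = 48881.40, rounded up to 48882; 48,882 required, 48,897 in favor — approved.
Class II: 4/5 of 1086933 = 869546.40, rounded up to 869547; 869,547 required, 869,248 in favor — not approved.

Not approved — the Class II shares did not give the required vote.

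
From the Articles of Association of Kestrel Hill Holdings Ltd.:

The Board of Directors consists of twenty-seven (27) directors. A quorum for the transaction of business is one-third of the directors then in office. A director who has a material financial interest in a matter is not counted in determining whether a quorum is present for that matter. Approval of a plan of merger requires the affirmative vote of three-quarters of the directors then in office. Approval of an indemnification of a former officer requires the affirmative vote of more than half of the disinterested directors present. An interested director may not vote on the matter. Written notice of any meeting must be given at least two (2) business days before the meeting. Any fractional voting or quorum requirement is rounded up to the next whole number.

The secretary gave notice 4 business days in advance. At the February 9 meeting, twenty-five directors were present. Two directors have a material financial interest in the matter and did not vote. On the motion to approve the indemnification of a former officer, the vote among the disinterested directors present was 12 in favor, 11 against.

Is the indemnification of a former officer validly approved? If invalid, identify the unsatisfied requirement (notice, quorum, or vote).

Valid — all requirements satisfied.

Notice: 4 business days given; 2 required (4 ≥ 2). Satisfied.
Quorum: 25 present, but the 2 interested directors do not count, leaving 23. Quorum is 9. Satisfied.
Vote: the indemnification of a former officer requires a majority of the disinterested directors present (25 − 2 = 23). A majority of 23 is 12, so 12 affirmative votes are needed; 12 voted in favor. Satisfied.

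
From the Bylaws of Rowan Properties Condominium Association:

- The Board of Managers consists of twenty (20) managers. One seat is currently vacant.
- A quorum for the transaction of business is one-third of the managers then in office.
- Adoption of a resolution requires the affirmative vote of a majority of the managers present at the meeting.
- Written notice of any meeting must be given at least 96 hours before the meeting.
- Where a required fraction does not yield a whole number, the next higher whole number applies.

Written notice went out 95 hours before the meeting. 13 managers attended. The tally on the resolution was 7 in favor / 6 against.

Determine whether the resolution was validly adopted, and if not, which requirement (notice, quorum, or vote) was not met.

Invalid — notice requirement not satisfied.

Notice: 95 hours given; 96 required (95 < 96). Not satisfied.
Quorum: 13 present; quorum is 7. Satisfied.
Vote: the resolution requires a majority of the managers present (13). A majority of 13 is 7, so 7 affirmative votes are needed; 7 voted in favor. Satisfied.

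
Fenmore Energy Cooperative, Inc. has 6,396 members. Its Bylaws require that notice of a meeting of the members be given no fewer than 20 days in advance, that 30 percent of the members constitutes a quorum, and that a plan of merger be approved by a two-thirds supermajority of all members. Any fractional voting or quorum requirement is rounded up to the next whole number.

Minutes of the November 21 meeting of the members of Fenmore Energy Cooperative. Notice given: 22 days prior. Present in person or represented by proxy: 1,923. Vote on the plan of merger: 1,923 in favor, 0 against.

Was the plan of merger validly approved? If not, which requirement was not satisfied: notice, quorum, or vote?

Invalid — vote requirement not satisfied.

Notice: 22 days given; 20 required. Satisfied.
Quorum: 30% of 6,396 = 1,918.80, rounded up to 1,919; 1,923 present. Satisfied.
Vote: requires two-thirds of all members (6,396); 2/3 of 6396 = 4264, so 4,264 needed; 1,923 in favor. Not satisfied.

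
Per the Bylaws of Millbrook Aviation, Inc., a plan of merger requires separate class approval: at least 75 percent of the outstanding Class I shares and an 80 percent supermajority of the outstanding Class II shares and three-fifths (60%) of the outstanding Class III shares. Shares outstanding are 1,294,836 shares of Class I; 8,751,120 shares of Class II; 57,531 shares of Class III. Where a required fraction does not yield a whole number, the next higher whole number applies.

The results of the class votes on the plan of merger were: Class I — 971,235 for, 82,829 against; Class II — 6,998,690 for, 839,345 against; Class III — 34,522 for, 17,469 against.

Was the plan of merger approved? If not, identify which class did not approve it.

Not approved — the Class II shares did not give the required vote.

Class I: 3/4 of 1294836 = 971127; 971,127 required, 971,235 in favor — approved.
Class II: 4/5 of 8751120 = 7000896; 7,000,896 required, 6,998,690 in favor — not approved.
Class III: 3/5 of 57531 = 34518.60, rounded up to 34519; 34,519 required, 34,522 in favor — approved.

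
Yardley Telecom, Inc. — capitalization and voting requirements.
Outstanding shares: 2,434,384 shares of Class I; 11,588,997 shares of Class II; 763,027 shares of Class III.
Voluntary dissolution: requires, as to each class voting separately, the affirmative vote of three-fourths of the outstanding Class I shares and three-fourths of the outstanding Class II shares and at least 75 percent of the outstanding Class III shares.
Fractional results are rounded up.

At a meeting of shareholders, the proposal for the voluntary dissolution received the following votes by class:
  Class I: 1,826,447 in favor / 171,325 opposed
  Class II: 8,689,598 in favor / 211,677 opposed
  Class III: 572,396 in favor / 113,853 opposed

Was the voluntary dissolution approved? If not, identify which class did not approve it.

Class I: 3/4 of 2434384 = 1825788; 1,825,788 required, 1,826,447 in favor — approved.
Class II: 3/4 of 11588997 = 8691747.75, rounded up to 8691748; 8,691,748 required, 8,689,598 in favor — not approved.
Class III: 3/4 of 763027 = 572270.25, rounded up to 572271; 572,271 required, 572,396 in favor — approved.

Not approved — the Class II shares did not give the required vote.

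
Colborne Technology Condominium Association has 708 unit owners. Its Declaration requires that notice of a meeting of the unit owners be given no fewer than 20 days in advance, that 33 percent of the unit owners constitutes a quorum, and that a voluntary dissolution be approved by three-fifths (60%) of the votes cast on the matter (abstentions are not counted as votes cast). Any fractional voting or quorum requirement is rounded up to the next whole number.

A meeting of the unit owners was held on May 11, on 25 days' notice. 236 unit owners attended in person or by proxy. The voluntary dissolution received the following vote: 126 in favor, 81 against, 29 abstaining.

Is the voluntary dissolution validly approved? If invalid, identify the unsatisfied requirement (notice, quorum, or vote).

Notice: 25 days given; 20 required. Satisfied.
Quorum: 33% of 708 = 233.64, rounded up to 234; 236 present. Satisfied.
Vote: requires three-fifths of the votes cast (236 − 29 abstaining = 207); 3/5 of 207 = 124.20, rounded up to 125, so 125 needed; 126 in favor. Satisfied.

Valid — all requirements satisfied.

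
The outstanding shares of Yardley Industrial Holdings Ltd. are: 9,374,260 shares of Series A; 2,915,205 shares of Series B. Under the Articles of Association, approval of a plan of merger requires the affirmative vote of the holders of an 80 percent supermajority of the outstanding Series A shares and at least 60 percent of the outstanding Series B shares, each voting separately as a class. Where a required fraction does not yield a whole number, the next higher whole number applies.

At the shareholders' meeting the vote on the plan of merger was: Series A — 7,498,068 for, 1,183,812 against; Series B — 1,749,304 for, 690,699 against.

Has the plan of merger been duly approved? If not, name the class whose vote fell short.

Not approved — the Series A shares did not give the required vote.

Series A: 4/5 of 9374260 = 7499408; 7,499,408 required, 7,498,068 in favor — not approved.
Series B: 3/5 of 2915205 = 1749123; 1,749,123 required, 1,749,304 in favor — approved.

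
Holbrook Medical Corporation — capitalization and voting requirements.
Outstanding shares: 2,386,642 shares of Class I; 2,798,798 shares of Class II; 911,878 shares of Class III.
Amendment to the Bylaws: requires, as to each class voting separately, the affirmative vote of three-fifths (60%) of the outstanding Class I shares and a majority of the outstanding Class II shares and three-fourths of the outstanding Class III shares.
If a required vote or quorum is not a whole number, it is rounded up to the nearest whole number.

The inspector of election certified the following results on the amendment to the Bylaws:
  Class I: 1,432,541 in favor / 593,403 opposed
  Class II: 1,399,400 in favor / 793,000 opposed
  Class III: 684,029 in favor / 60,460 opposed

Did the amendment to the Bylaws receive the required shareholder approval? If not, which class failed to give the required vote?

Class I: 3/5 of 2386642 = 1431985.20, rounded up to 1431986; 1,431,986 required, 1,432,541 in favor — approved.
Class II: a majority of 2798798 is 1399400; 1,399,400 required, 1,399,400 in favor — approved.
Class III: 3/4 of 911878 = 683908.50, rounded up to 683909; 683,909 required, 684,029 in favor — approved.

Approved — every class gave the required vote.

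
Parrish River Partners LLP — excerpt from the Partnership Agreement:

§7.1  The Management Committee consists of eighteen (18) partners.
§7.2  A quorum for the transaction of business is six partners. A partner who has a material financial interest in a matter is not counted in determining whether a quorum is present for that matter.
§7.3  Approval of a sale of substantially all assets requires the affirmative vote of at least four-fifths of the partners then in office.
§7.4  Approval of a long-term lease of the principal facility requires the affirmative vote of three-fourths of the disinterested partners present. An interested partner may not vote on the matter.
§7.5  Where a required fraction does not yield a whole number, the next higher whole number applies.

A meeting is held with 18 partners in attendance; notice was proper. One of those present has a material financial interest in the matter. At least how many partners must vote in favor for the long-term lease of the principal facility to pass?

13

The long-term lease of the principal facility requires three-fourths of the disinterested partners present (18 − 1 = 17).
3/4 of 17 = 12.75, rounded up to 13.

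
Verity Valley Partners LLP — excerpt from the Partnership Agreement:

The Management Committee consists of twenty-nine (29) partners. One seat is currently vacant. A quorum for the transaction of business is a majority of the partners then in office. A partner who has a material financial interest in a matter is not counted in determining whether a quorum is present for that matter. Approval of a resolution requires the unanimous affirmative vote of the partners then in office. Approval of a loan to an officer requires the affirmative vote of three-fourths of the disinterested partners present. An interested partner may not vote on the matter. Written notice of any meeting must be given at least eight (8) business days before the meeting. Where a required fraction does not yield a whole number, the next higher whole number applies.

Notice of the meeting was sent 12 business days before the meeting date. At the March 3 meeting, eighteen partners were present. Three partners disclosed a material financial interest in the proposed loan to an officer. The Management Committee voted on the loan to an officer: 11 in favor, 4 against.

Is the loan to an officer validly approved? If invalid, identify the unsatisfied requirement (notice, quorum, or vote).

Notice: 12 business days given; 8 required (12 ≥ 8). Satisfied.
Quorum: 18 present, but the 3 interested partners do not count, leaving 15. Quorum is 15. Satisfied.
Vote: the loan to an officer requires three-fourths of the disinterested partners present (18 − 3 = 15). 3/4 of 15 = 11.25, rounded up to 12, so 12 affirmative votes are needed; 11 voted in favor. Not satisfied.

Invalid — vote requirement not satisfied.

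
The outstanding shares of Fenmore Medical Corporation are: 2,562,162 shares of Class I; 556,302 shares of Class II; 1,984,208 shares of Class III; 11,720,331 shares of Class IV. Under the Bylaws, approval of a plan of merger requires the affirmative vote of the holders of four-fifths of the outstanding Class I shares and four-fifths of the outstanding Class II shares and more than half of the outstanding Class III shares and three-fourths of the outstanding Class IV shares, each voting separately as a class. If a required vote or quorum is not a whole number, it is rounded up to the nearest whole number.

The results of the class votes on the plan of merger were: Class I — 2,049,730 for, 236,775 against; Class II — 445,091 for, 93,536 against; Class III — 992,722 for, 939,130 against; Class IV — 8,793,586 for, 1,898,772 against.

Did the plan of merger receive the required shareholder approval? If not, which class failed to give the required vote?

Approved — every class gave the required vote.

Class I: 4/5 of 2562162 = 2049729.60, rounded up to 2049730; 2,049,730 required, 2,049,730 in favor — approved.
Class II: 4/5 of 556302 = 445041.60, rounded up to 445042; 445,042 required, 445,091 in favor — approved.
Class III: a majority of 1984208 is 992105; 992,105 required, 992,722 in favor — approved.
Class IV: 3/4 of 11720331 = 8790248.25, rounded up to 8790249; 8,790,249 required, 8,793,586 in favor — approved.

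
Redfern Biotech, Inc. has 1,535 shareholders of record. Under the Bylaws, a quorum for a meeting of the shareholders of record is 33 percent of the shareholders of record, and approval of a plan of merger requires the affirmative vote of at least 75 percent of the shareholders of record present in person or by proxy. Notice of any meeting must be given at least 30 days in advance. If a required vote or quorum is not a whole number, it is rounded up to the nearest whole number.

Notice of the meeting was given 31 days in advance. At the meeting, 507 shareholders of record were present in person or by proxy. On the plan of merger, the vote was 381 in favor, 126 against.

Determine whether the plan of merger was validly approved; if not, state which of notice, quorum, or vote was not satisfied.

Notice: 31 days given; 30 required. Satisfied.
Quorum: 33% of 1,535 = 506.55, rounded up to 507; 507 present. Satisfied.
Vote: requires three-fourths of those present (507); 3/4 of 507 = 380.25, rounded up to 381, so 381 needed; 381 in favor. Satisfied.

Valid — all requirements satisfied.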